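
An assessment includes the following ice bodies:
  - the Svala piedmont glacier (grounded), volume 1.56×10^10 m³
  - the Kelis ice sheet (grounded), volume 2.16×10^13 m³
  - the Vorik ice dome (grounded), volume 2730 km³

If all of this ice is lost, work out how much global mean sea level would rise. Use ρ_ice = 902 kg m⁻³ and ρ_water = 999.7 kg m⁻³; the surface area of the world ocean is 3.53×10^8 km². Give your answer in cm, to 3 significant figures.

≈ 6.22 cm

Svala: 1.56×10^10 m³ × (902/999.7) = 1.408×10^10 m³ of water.
Kelis: 2.16×10^13 m³ × (902/999.7) = 1.949×10^13 m³ of water.
Vorik: 2730 km³ × (902/999.7) = 2463 km³ of water.
Total added water ≈ 2.197×10^13 m³ over 3.53×10^14 m² → Δh = 0.0622 m = 6.22 cm.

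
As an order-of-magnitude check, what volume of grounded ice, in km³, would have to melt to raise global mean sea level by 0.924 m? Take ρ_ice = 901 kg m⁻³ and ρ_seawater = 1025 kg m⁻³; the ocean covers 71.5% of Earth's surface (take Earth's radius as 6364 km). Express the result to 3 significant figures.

≈ 3.83×10^5 km³

Required water volume = Δh × A = 0.924 m × 3.64×10^14 m² = 3.362×10^14 m³ = 3.362×10^5 km³.
Ice volume = water volume × ρ_w/ρ_ice = 3.362×10^5 × 1025/901 = 3.83×10^5 km³.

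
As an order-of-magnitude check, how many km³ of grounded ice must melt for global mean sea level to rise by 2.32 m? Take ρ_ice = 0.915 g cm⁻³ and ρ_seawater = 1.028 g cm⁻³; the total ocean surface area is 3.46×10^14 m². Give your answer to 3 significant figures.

Required water volume = Δh × A = 2.32 m × 3.46×10^14 m² = 8.027×10^14 m³ = 8.027×10^5 km³.
Ice volume = water volume × ρ_w/ρ_ice = 8.027×10^5 × 1028/915 = 9.02×10^5 km³.

≈ 9.02×10^5 km³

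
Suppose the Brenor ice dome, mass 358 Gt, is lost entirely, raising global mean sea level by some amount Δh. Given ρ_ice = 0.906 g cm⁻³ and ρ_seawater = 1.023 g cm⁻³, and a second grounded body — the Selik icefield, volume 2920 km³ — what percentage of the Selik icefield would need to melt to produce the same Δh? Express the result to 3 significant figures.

Equal sea-level rise means equal mass of meltwater, i.e. equal mass of ice lost.
Ice mass of Brenor: 3.580×10^14 kg; ice mass of Selik: 2.646×10^15 kg.
Fraction required = 3.580×10^14 / 2.646×10^15 = 0.135 → 13.5 %.

≈ 13.5 %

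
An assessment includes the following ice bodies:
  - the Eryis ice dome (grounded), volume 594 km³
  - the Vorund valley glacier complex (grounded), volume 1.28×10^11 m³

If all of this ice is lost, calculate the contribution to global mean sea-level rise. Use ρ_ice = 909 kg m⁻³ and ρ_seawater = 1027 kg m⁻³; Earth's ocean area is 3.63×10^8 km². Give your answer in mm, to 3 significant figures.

≈ 1.76 mm

Eryis: 594 km³ × (909/1027) = 525.8 km³ of water.
Vorund: 1.28×10^11 m³ × (909/1027) = 1.133×10^11 m³ of water.
Total added water ≈ 6.390×10^11 m³ over 3.63×10^14 m² → Δh = 1.76×10^-3 m = 1.76 mm.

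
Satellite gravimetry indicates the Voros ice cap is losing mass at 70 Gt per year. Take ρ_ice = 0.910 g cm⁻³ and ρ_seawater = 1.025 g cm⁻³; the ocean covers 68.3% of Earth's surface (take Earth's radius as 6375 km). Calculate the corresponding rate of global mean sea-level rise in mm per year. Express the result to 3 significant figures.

ρ_w = 1.025 g cm⁻³ = 1025 kg m⁻³. Annual water volume added = 70 Gt / ρ_w = 7.000×10^13 kg / 1025 kg m⁻³ = 6.829×10^10 m³.
Δh per year = 6.829×10^10 / 3.49×10^14 = 1.96×10^-4 m = 0.196 mm.

≈ 0.196 mm/yr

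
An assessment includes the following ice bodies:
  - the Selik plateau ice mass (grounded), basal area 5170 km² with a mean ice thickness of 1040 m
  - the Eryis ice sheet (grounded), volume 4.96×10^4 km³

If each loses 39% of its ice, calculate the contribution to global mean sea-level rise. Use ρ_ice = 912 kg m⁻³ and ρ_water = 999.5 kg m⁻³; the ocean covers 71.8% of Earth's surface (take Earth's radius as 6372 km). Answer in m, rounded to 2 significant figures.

≈ 0.053 m

Selik: ice volume = 5170 km² × 1040 m = 5377 km³; 0.39 × 5377 × (912/999.5) = 1913 km³ of water.
Eryis: 0.39 × 4.96×10^4 km³ × (912/999.5) = 1.765×10^4 km³ of water.
Total added water ≈ 1.956×10^13 m³ over 3.66×10^14 m² → Δh = 0.0534 m.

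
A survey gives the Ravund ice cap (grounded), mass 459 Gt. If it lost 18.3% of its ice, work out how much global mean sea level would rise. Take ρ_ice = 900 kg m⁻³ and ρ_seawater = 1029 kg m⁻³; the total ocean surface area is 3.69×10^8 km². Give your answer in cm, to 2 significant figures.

Ravund: 0.183 × 459 Gt = 8.400×10^13 kg; dividing by ρ_w = 1029 kg m⁻³ gives 8.163×10^10 m³ of water.
Spread over 3.69×10^14 m² of ocean, Δh = 8.163×10^10 / 3.69×10^14 = 2.21×10^-4 m = 0.022 cm.

≈ 0.022 cm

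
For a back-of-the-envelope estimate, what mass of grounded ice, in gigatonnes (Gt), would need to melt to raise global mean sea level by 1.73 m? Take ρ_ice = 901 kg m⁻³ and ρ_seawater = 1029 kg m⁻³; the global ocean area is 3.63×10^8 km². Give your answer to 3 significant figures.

Required water volume = Δh × A = 1.73 m × 3.63×10^14 m² = 6.280×10^14 m³.
ρ_w = 1029 kg m⁻³, so the mass of water = 6.280×10^14 m³ × 1029 kg m⁻³ = 6.462×10^17 kg = 6.46×10^5 Gt (and the same mass of ice, by conservation).

≈ 6.46×10^5 Gt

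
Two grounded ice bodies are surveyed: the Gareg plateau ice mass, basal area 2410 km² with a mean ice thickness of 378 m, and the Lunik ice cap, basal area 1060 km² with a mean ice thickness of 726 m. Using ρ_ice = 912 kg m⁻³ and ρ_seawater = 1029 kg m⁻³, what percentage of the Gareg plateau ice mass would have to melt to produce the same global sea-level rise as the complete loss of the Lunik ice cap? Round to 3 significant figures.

Equal sea-level rise means equal mass of meltwater, i.e. equal mass of ice lost.
Ice mass of Lunik: 7.018×10^14 kg; ice mass of Gareg: 8.308×10^14 kg.
Fraction required = 7.018×10^14 / 8.308×10^14 = 0.845 → 84.5 %.

≈ 84.5 %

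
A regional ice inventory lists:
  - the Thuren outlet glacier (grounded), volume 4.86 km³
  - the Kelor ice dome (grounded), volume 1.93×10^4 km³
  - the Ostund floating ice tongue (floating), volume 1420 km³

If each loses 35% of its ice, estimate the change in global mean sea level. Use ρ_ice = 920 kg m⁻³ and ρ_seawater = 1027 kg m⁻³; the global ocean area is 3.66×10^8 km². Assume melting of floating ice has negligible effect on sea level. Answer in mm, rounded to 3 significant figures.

≈ 16.5 mm

Thuren: 0.35 × 4.86 km³ × (920/1027) = 1.524 km³ of water.
Kelor: 0.35 × 1.93×10^4 km³ × (920/1027) = 6051 km³ of water.
The Ostund floating ice tongue is floating and already displaces its own weight of water, so its melt adds essentially nothing to sea level.
Total added water ≈ 6.053×10^12 m³ over 3.66×10^14 m² → Δh = 0.0165 m = 16.5 mm.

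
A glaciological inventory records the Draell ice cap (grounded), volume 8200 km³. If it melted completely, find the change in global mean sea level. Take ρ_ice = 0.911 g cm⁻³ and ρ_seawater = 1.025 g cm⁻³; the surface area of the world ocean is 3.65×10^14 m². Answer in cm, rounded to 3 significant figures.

Draell: 8200 km³ × (911/1025) = 7288 km³ of water.
Spread over 3.65×10^14 m² of ocean, Δh = 7.288×10^12 / 3.65×10^14 = 0.0200 m = 2.00 cm.

≈ 2.00 cm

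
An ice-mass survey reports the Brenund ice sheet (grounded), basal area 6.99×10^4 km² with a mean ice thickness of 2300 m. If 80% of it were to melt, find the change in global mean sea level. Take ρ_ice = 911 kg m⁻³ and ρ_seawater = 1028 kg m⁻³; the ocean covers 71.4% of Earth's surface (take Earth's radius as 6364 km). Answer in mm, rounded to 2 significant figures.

Brenund: ice volume = 6.99×10^4 km² × 2300 m = 1.608×10^5 km³; 0.8 × 1.608×10^5 × (911/1028) = 1.140×10^5 km³ of water.
Spread over 3.63×10^14 m² of ocean, Δh = 1.140×10^14 / 3.63×10^14 = 0.314 m = 310 mm.

≈ 310 mm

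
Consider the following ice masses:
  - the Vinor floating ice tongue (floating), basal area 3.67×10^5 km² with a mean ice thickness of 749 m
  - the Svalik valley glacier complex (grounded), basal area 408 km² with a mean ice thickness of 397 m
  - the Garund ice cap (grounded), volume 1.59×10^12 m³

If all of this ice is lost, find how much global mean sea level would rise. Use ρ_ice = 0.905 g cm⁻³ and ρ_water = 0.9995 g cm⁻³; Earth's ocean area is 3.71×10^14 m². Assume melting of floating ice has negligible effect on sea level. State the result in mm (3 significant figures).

The Vinor floating ice tongue is floating and already displaces its own weight of water, so its melt adds essentially nothing to sea level.
Svalik: ice volume = 408 km² × 397 m = 162.0 km³; 162.0 × (905/999.5) = 146.7 km³ of water.
Garund: 1.59×10^12 m³ × (905/999.5) = 1.440×10^12 m³ of water.
Total added water ≈ 1.586×10^12 m³ over 3.71×10^14 m² → Δh = 4.28×10^-3 m = 4.28 mm.

≈ 4.28 mm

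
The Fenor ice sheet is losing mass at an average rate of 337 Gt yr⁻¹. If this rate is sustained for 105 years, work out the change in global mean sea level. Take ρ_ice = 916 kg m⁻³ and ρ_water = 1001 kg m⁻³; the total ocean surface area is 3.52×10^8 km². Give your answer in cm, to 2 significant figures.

≈ 10 cm

Total mass lost = 337 Gt/yr × 105 yr = 3.538×10^4 Gt = 3.538×10^16 kg.
ρ_w = 1001 kg m⁻³, so water volume = 3.538×10^16 / 1001 = 3.535×10^13 m³.
Δh = 3.535×10^13 / 3.52×10^14 = 0.100 m = 10 cm.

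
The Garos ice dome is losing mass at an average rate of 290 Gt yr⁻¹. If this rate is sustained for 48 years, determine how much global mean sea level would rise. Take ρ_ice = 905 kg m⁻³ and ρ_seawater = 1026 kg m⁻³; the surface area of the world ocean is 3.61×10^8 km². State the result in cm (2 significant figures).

Total mass lost = 290 Gt/yr × 48 yr = 1.392×10^4 Gt = 1.392×10^16 kg.
ρ_w = 1026 kg m⁻³, so water volume = 1.392×10^16 / 1026 = 1.357×10^13 m³.
Δh = 1.357×10^13 / 3.61×10^14 = 0.0376 m = 3.8 cm.

≈ 3.8 cm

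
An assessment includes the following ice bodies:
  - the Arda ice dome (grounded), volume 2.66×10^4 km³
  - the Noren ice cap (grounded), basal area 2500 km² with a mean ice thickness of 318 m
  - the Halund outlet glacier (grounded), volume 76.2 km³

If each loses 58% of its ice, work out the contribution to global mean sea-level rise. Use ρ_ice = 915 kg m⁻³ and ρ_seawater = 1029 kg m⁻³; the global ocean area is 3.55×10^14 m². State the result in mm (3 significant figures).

Arda: 0.58 × 2.66×10^4 km³ × (915/1029) = 1.372×10^4 km³ of water.
Noren: ice volume = 2500 km² × 318 m = 795.0 km³; 0.58 × 795.0 × (915/1029) = 410.0 km³ of water.
Halund: 0.58 × 76.2 km³ × (915/1029) = 39.30 km³ of water.
Total added water ≈ 1.417×10^13 m³ over 3.55×10^14 m² → Δh = 0.0399 m = 39.9 mm.

≈ 39.9 mm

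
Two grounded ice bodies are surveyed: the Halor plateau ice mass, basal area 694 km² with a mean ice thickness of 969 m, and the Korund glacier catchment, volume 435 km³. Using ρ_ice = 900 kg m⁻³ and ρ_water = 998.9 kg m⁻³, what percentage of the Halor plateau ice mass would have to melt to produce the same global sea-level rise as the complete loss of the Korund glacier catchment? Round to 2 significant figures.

≈ 65 %

Equal sea-level rise means equal mass of meltwater, i.e. equal mass of ice lost.
Ice mass of Korund: 3.915×10^14 kg; ice mass of Halor: 6.052×10^14 kg.
Fraction required = 3.915×10^14 / 6.052×10^14 = 0.647 → 65 %.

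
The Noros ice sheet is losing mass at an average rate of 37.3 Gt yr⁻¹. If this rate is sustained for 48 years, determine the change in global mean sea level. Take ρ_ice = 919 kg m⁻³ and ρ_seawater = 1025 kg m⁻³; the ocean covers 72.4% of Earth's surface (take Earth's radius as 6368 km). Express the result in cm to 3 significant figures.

≈ 0.473 cm

Total mass lost = 37.3 Gt/yr × 48 yr = 1790 Gt = 1.790×10^15 kg.
ρ_w = 1025 kg m⁻³, so water volume = 1.790×10^15 / 1025 = 1.747×10^12 m³.
Δh = 1.747×10^12 / 3.69×10^14 = 4.73×10^-3 m = 0.473 cm.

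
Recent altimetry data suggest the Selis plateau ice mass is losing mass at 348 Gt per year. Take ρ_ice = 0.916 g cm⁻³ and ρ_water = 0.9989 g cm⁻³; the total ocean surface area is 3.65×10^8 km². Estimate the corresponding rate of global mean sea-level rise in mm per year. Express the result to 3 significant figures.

≈ 0.954 mm/yr

ρ_w = 0.9989 g cm⁻³ = 998.9 kg m⁻³. Annual water volume added = 348 Gt / ρ_w = 3.480×10^14 kg / 998.9 kg m⁻³ = 3.484×10^11 m³.
Δh per year = 3.484×10^11 / 3.65×10^14 = 9.54×10^-4 m = 0.954 mm.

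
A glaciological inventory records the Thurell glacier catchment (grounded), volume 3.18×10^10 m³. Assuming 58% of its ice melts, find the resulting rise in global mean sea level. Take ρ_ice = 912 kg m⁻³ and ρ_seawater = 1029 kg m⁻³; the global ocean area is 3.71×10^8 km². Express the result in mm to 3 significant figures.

Thurell: 0.58 × 3.18×10^10 m³ × (912/1029) = 1.635×10^10 m³ of water.
Spread over 3.71×10^14 m² of ocean, Δh = 1.635×10^10 / 3.71×10^14 = 4.41×10^-5 m = 0.0441 mm.

≈ 0.0441 mm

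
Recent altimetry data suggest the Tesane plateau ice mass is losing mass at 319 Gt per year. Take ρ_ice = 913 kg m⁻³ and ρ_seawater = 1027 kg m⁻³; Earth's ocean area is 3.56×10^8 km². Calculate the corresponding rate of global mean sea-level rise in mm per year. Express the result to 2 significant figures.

ρ_w = 1027 kg m⁻³. Annual water volume added = 319 Gt / ρ_w = 3.190×10^14 kg / 1027 kg m⁻³ = 3.106×10^11 m³.
Δh per year = 3.106×10^11 / 3.56×10^14 = 8.73×10^-4 m = 0.87 mm.

≈ 0.87 mm/yr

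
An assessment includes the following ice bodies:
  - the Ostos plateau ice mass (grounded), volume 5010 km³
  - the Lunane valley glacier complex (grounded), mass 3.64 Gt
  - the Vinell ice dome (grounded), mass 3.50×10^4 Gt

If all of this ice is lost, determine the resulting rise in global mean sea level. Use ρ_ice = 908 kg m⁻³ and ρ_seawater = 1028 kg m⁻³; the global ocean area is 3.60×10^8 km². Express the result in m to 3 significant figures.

Ostos: 5010 km³ × (908/1028) = 4425 km³ of water.
Lunane: 3.64 Gt = 3.640×10^12 kg; dividing by ρ_w = 1028 kg m⁻³ gives 3.541×10^9 m³ of water.
Vinell: 3.50×10^4 Gt = 3.500×10^16 kg; dividing by ρ_w = 1028 kg m⁻³ gives 3.405×10^13 m³ of water.
Total added water ≈ 3.848×10^13 m³ over 3.60×10^14 m² → Δh = 0.107 m.

≈ 0.107 m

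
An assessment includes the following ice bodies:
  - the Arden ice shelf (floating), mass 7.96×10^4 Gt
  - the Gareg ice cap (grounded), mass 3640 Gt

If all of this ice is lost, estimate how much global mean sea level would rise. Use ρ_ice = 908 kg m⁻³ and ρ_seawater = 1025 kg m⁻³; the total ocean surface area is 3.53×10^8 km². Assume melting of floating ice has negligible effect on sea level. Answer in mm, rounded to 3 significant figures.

The Arden ice shelf is floating and already displaces its own weight of water, so its melt adds essentially nothing to sea level.
Gareg: 3640 Gt = 3.640×10^15 kg; dividing by ρ_w = 1025 kg m⁻³ gives 3.551×10^12 m³ of water.
Total added water ≈ 3.551×10^12 m³ over 3.53×10^14 m² → Δh = 0.0101 m = 10.1 mm.

≈ 10.1 mm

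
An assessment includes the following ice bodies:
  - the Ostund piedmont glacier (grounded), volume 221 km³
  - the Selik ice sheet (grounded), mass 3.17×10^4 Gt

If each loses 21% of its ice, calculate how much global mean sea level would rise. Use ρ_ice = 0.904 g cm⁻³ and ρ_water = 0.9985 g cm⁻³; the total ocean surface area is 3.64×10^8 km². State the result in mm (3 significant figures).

Ostund: 0.21 × 221 km³ × (904/998.5) = 42.02 km³ of water.
Selik: 0.21 × 3.17×10^4 Gt = 6.657×10^15 kg; dividing by ρ_w = 0.9985 g cm⁻³ = 998.5 kg m⁻³ gives 6.667×10^12 m³ of water.
Total added water ≈ 6.709×10^12 m³ over 3.64×10^14 m² → Δh = 0.0184 m = 18.4 mm.

≈ 18.4 mm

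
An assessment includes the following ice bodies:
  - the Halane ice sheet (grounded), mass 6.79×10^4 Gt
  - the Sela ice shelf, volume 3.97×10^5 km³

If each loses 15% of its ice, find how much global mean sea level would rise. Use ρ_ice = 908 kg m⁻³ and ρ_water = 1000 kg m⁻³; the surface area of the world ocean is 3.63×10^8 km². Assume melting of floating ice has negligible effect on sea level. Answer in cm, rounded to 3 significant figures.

≈ 2.81 cm

Halane: 0.15 × 6.79×10^4 Gt = 1.018×10^16 kg; dividing by ρ_w = 1000 kg m⁻³ gives 1.018×10^13 m³ of water.
The Sela ice shelf is floating and already displaces its own weight of water, so its melt adds essentially nothing to sea level.
Total added water ≈ 1.018×10^13 m³ over 3.63×10^14 m² → Δh = 0.0281 m = 2.81 cm.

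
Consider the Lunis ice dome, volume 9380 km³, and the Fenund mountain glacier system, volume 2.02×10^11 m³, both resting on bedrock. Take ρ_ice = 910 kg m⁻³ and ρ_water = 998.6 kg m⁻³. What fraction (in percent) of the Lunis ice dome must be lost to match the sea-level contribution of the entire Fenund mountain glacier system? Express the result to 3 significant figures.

≈ 2.15 %

Equal sea-level rise means equal mass of meltwater, i.e. equal mass of ice lost.
Ice mass of Fenund: 1.838×10^14 kg; ice mass of Lunis: 8.536×10^15 kg.
Fraction required = 1.838×10^14 / 8.536×10^15 = 0.0215 → 2.15 %.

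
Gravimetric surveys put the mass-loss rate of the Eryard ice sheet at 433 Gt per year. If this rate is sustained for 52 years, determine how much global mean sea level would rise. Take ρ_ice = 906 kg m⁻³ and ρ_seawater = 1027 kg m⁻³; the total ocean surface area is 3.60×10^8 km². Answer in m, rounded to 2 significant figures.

Total mass lost = 433 Gt/yr × 52 yr = 2.252×10^4 Gt = 2.252×10^16 kg.
ρ_w = 1027 kg m⁻³, so water volume = 2.252×10^16 / 1027 = 2.192×10^13 m³.
Δh = 2.192×10^13 / 3.60×10^14 = 0.0609 m.

≈ 0.061 m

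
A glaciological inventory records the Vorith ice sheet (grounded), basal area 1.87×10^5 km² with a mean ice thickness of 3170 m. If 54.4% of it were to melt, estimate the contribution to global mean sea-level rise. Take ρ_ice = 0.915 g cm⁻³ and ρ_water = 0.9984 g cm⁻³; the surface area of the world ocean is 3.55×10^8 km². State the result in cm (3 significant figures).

Vorith: ice volume = 1.87×10^5 km² × 3170 m = 5.928×10^5 km³; 0.544 × 5.928×10^5 × (915/998.4) = 2.955×10^5 km³ of water.
Spread over 3.55×10^14 m² of ocean, Δh = 2.955×10^14 / 3.55×10^14 = 0.833 m = 83.3 cm.

≈ 83.3 cm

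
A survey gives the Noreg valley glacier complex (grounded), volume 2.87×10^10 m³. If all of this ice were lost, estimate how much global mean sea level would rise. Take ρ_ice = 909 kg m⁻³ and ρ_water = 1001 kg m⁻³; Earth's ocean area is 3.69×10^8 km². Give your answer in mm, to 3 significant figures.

≈ 0.0706 mm

Noreg: 2.87×10^10 m³ × (909/1001) = 2.606×10^10 m³ of water.
Spread over 3.69×10^14 m² of ocean, Δh = 2.606×10^10 / 3.69×10^14 = 7.06×10^-5 m = 0.0706 mm.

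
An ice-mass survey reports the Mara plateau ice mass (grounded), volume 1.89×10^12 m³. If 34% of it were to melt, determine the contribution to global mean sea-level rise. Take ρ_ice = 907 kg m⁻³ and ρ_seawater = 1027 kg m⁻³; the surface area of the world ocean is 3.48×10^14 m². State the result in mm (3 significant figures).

≈ 1.63 mm

Mara: 0.34 × 1.89×10^12 m³ × (907/1027) = 5.675×10^11 m³ of water.
Spread over 3.48×10^14 m² of ocean, Δh = 5.675×10^11 / 3.48×10^14 = 1.63×10^-3 m = 1.63 mm.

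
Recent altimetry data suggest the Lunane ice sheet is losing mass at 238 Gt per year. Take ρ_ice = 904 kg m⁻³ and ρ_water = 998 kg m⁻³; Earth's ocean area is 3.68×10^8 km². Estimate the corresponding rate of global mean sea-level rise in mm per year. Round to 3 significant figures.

≈ 0.648 mm/yr

ρ_w = 998 kg m⁻³. Annual water volume added = 238 Gt / ρ_w = 2.380×10^14 kg / 998 kg m⁻³ = 2.385×10^11 m³.
Δh per year = 2.385×10^11 / 3.68×10^14 = 6.48×10^-4 m = 0.648 mm.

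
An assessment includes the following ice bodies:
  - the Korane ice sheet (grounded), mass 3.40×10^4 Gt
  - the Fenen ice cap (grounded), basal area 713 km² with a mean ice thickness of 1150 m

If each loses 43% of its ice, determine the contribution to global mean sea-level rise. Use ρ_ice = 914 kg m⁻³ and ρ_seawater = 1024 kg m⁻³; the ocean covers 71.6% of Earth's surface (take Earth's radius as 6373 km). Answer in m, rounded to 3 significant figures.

≈ 0.0399 m

Korane: 0.43 × 3.40×10^4 Gt = 1.462×10^16 kg; dividing by ρ_w = 1024 kg m⁻³ gives 1.428×10^13 m³ of water.
Fenen: ice volume = 713 km² × 1150 m = 820.0 km³; 0.43 × 820.0 × (914/1024) = 314.7 km³ of water.
Total added water ≈ 1.459×10^13 m³ over 3.65×10^14 m² → Δh = 0.0399 m.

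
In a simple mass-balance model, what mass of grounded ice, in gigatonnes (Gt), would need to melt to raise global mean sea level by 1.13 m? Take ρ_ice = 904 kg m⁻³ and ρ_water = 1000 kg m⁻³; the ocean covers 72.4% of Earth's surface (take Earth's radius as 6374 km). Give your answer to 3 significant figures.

≈ 4.18×10^5 Gt

Required water volume = Δh × A = 1.13 m × 3.70×10^14 m² = 4.177×10^14 m³.
ρ_w = 1000 kg m⁻³, so the mass of water = 4.177×10^14 m³ × 1000 kg m⁻³ = 4.177×10^17 kg = 4.18×10^5 Gt (and the same mass of ice, by conservation).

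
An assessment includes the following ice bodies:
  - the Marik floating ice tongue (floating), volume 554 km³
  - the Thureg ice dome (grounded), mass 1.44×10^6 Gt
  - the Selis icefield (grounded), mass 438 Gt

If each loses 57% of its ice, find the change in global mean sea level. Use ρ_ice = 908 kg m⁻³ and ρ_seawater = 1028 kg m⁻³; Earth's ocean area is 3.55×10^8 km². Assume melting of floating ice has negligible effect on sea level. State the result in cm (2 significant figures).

The Marik floating ice tongue is floating and already displaces its own weight of water, so its melt adds essentially nothing to sea level.
Thureg: 0.57 × 1.44×10^6 Gt = 8.208×10^17 kg; dividing by ρ_w = 1028 kg m⁻³ gives 7.984×10^14 m³ of water.
Selis: 0.57 × 438 Gt = 2.497×10^14 kg; dividing by ρ_w = 1028 kg m⁻³ gives 2.429×10^11 m³ of water.
Total added water ≈ 7.987×10^14 m³ over 3.55×10^14 m² → Δh = 2.25 m = 220 cm.

≈ 220 cm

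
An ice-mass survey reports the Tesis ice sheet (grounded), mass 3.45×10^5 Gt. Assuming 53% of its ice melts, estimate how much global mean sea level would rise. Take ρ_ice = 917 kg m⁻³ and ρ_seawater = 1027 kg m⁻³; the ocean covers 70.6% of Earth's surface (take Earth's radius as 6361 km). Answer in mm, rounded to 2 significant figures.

Tesis: 0.53 × 3.45×10^5 Gt = 1.828×10^17 kg; dividing by ρ_w = 1027 kg m⁻³ gives 1.780×10^14 m³ of water.
Spread over 3.59×10^14 m² of ocean, Δh = 1.780×10^14 / 3.59×10^14 = 0.496 m = 500 mm.

≈ 500 mm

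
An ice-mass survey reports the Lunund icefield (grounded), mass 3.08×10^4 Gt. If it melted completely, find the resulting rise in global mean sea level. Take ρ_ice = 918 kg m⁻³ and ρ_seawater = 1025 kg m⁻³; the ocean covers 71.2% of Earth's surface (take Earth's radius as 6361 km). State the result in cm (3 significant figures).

≈ 8.30 cm

Lunund: 3.08×10^4 Gt = 3.080×10^16 kg; dividing by ρ_w = 1025 kg m⁻³ gives 3.005×10^13 m³ of water.
Spread over 3.62×10^14 m² of ocean, Δh = 3.005×10^13 / 3.62×10^14 = 0.0830 m = 8.30 cm.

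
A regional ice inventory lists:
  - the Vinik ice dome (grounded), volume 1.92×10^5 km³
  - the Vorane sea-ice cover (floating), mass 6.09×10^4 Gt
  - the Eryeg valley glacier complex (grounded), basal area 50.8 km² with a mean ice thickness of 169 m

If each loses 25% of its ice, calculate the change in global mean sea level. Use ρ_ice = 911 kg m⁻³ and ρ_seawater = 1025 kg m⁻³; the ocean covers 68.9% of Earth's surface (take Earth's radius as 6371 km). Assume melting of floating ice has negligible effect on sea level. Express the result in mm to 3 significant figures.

Vinik: 0.25 × 1.92×10^5 km³ × (911/1025) = 4.266×10^4 km³ of water.
The Vorane sea-ice cover is floating and already displaces its own weight of water, so its melt adds essentially nothing to sea level.
Eryeg: ice volume = 50.8 km² × 169 m = 8.585 km³; 0.25 × 8.585 × (911/1025) = 1.908 km³ of water.
Total added water ≈ 4.266×10^13 m³ over 3.51×10^14 m² → Δh = 0.121 m = 121 mm.

≈ 121 mm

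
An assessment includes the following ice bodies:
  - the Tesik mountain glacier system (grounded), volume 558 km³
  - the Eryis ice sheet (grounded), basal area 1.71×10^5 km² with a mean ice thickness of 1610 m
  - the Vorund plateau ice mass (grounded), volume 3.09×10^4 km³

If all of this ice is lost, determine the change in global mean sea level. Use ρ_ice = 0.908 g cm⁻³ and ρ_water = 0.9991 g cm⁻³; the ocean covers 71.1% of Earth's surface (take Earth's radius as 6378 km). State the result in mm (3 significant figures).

≈ 767 mm

Tesik: 558 km³ × (908/999.1) = 507.1 km³ of water.
Eryis: ice volume = 1.71×10^5 km² × 1610 m = 2.753×10^5 km³; 2.753×10^5 × (908/999.1) = 2.502×10^5 km³ of water.
Vorund: 3.09×10^4 km³ × (908/999.1) = 2.808×10^4 km³ of water.
Total added water ≈ 2.788×10^14 m³ over 3.63×10^14 m² → Δh = 0.767 m = 767 mm.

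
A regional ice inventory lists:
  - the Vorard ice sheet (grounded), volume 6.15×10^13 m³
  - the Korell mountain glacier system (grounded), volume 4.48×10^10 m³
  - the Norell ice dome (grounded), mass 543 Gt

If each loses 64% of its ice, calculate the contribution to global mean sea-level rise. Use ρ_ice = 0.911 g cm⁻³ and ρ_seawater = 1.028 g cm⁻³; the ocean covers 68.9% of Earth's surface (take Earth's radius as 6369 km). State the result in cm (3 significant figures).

Vorard: 0.64 × 6.15×10^13 m³ × (911/1028) = 3.488×10^13 m³ of water.
Korell: 0.64 × 4.48×10^10 m³ × (911/1028) = 2.541×10^10 m³ of water.
Norell: 0.64 × 543 Gt = 3.475×10^14 kg; dividing by ρ_w = 1.028 g cm⁻³ = 1028 kg m⁻³ gives 3.381×10^11 m³ of water.
Total added water ≈ 3.524×10^13 m³ over 3.51×10^14 m² → Δh = 0.100 m = 10.0 cm.

≈ 10.0 cm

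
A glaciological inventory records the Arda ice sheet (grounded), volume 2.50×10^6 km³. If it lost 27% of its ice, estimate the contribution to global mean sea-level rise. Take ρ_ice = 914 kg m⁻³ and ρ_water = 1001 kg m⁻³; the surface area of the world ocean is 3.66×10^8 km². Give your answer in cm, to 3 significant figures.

≈ 168 cm

Arda: 0.27 × 2.50×10^6 km³ × (914/1001) = 6.163×10^5 km³ of water.
Spread over 3.66×10^14 m² of ocean, Δh = 6.163×10^14 / 3.66×10^14 = 1.68 m = 168 cm.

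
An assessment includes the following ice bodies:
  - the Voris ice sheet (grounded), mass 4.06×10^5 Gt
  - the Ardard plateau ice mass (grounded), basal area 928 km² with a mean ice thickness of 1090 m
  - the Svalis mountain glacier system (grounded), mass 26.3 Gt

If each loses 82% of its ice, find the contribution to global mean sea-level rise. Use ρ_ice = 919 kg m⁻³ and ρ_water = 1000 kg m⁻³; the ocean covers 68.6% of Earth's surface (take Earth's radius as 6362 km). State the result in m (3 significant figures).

Voris: 0.82 × 4.06×10^5 Gt = 3.329×10^17 kg; dividing by ρ_w = 1000 kg m⁻³ gives 3.329×10^14 m³ of water.
Ardard: ice volume = 928 km² × 1090 m = 1012 km³; 0.82 × 1012 × (919/1000) = 762.3 km³ of water.
Svalis: 0.82 × 26.3 Gt = 2.157×10^13 kg; dividing by ρ_w = 1000 kg m⁻³ gives 2.157×10^10 m³ of water.
Total added water ≈ 3.337×10^14 m³ over 3.49×10^14 m² → Δh = 0.956 m.

≈ 0.956 m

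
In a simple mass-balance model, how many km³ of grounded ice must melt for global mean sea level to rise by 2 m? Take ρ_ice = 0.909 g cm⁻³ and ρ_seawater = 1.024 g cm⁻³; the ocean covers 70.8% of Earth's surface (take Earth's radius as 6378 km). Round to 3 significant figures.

Required water volume = Δh × A = 2 m × 3.62×10^14 m² = 7.238×10^14 m³ = 7.238×10^5 km³.
Ice volume = water volume × ρ_w/ρ_ice = 7.238×10^5 × 1024/909 = 8.15×10^5 km³.

≈ 8.15×10^5 km³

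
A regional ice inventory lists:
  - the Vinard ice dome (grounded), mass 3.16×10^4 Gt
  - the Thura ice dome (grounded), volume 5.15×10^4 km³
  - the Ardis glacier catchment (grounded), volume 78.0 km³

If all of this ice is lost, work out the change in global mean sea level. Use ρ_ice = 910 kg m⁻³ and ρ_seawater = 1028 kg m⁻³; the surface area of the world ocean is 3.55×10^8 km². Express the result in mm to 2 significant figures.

Vinard: 3.16×10^4 Gt = 3.160×10^16 kg; dividing by ρ_w = 1028 kg m⁻³ gives 3.074×10^13 m³ of water.
Thura: 5.15×10^4 km³ × (910/1028) = 4.559×10^4 km³ of water.
Ardis: 78.0 km³ × (910/1028) = 69.05 km³ of water.
Total added water ≈ 7.640×10^13 m³ over 3.55×10^14 m² → Δh = 0.215 m = 220 mm.

≈ 220 mm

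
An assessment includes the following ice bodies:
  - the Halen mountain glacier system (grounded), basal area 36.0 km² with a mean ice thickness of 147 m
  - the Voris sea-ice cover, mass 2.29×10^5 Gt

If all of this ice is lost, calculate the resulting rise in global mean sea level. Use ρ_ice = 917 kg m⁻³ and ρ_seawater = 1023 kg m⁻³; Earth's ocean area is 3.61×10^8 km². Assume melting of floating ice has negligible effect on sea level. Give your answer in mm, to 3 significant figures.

Halen: ice volume = 36.0 km² × 147 m = 5.292 km³; 5.292 × (917/1023) = 4.744 km³ of water.
The Voris sea-ice cover is floating and already displaces its own weight of water, so its melt adds essentially nothing to sea level.
Total added water ≈ 4.744×10^9 m³ over 3.61×10^14 m² → Δh = 1.31×10^-5 m = 0.0131 mm.

≈ 0.0131 mm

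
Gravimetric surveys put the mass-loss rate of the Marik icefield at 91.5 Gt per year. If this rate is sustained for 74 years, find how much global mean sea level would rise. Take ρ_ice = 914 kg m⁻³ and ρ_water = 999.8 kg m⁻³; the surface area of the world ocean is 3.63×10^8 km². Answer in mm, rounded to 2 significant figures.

≈ 19 mm

Total mass lost = 91.5 Gt/yr × 74 yr = 6771 Gt = 6.771×10^15 kg.
ρ_w = 999.8 kg m⁻³, so water volume = 6.771×10^15 / 999.8 = 6.772×10^12 m³.
Δh = 6.772×10^12 / 3.63×10^14 = 0.0187 m = 19 mm.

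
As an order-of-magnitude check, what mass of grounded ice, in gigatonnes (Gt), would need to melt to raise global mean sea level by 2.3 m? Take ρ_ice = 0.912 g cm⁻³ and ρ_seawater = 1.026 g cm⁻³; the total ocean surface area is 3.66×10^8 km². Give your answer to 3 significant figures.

≈ 8.64×10^5 Gt

Required water volume = Δh × A = 2.3 m × 3.66×10^14 m² = 8.418×10^14 m³.
ρ_w = 1.026 g cm⁻³ = 1026 kg m⁻³, so the mass of water = 8.418×10^14 m³ × 1026 kg m⁻³ = 8.637×10^17 kg = 8.64×10^5 Gt (and the same mass of ice, by conservation).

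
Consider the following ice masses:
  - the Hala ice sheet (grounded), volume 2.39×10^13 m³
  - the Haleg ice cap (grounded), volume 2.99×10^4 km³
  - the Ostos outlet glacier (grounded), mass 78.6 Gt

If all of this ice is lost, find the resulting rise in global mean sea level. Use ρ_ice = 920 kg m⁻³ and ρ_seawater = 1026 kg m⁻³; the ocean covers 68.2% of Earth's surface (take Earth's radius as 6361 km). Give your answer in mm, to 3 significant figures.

≈ 139 mm

Hala: 2.39×10^13 m³ × (920/1026) = 2.143×10^13 m³ of water.
Haleg: 2.99×10^4 km³ × (920/1026) = 2.681×10^4 km³ of water.
Ostos: 78.6 Gt = 7.860×10^13 kg; dividing by ρ_w = 1026 kg m⁻³ gives 7.661×10^10 m³ of water.
Total added water ≈ 4.832×10^13 m³ over 3.47×10^14 m² → Δh = 0.139 m = 139 mm.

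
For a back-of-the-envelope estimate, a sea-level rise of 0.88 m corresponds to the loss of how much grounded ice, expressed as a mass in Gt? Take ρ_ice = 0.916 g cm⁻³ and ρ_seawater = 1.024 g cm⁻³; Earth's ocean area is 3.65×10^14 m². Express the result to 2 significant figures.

≈ 3.3×10^5 Gt

Required water volume = Δh × A = 0.88 m × 3.65×10^14 m² = 3.212×10^14 m³.
ρ_w = 1.024 g cm⁻³ = 1024 kg m⁻³, so the mass of water = 3.212×10^14 m³ × 1024 kg m⁻³ = 3.289×10^17 kg = 3.3×10^5 Gt (and the same mass of ice, by conservation).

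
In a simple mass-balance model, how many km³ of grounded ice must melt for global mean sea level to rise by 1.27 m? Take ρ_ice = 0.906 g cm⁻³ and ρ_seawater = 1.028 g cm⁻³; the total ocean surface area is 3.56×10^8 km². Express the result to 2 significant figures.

Required water volume = Δh × A = 1.27 m × 3.56×10^14 m² = 4.521×10^14 m³ = 4.521×10^5 km³.
Ice volume = water volume × ρ_w/ρ_ice = 4.521×10^5 × 1028/906 = 5.1×10^5 km³.

≈ 5.1×10^5 km³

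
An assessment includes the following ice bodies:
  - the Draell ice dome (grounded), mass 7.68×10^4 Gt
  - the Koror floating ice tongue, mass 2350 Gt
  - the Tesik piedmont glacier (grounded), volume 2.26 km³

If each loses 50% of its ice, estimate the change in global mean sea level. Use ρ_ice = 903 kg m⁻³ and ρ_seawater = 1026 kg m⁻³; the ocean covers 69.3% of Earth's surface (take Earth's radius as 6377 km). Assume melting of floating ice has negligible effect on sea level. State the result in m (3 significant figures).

≈ 0.106 m

Draell: 0.5 × 7.68×10^4 Gt = 3.840×10^16 kg; dividing by ρ_w = 1026 kg m⁻³ gives 3.743×10^13 m³ of water.
The Koror floating ice tongue is floating and already displaces its own weight of water, so its melt adds essentially nothing to sea level.
Tesik: 0.5 × 2.26 km³ × (903/1026) = 0.9945 km³ of water.
Total added water ≈ 3.743×10^13 m³ over 3.54×10^14 m² → Δh = 0.106 m.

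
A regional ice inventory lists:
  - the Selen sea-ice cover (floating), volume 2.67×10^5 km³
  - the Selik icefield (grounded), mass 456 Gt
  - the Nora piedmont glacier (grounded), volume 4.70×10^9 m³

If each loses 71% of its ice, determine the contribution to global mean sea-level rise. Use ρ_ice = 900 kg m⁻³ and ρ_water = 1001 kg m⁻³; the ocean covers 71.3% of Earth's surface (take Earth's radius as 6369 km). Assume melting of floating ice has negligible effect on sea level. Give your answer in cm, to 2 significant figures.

The Selen sea-ice cover is floating and already displaces its own weight of water, so its melt adds essentially nothing to sea level.
Selik: 0.71 × 456 Gt = 3.238×10^14 kg; dividing by ρ_w = 1001 kg m⁻³ gives 3.234×10^11 m³ of water.
Nora: 0.71 × 4.70×10^9 m³ × (900/1001) = 3.000×10^9 m³ of water.
Total added water ≈ 3.264×10^11 m³ over 3.63×10^14 m² → Δh = 8.98×10^-4 m = 0.090 cm.

≈ 0.090 cm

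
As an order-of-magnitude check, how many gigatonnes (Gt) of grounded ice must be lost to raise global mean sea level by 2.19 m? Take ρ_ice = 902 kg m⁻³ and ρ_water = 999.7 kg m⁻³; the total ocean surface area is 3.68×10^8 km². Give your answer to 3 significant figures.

≈ 8.06×10^5 Gt

Required water volume = Δh × A = 2.19 m × 3.68×10^14 m² = 8.059×10^14 m³.
ρ_w = 999.7 kg m⁻³, so the mass of water = 8.059×10^14 m³ × 999.7 kg m⁻³ = 8.057×10^17 kg = 8.06×10^5 Gt (and the same mass of ice, by conservation).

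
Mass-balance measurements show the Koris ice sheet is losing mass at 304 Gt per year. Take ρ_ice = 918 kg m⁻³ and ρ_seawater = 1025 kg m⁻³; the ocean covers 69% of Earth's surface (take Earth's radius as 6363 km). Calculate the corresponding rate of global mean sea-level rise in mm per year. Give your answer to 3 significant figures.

ρ_w = 1025 kg m⁻³. Annual water volume added = 304 Gt / ρ_w = 3.040×10^14 kg / 1025 kg m⁻³ = 2.966×10^11 m³.
Δh per year = 2.966×10^11 / 3.51×10^14 = 8.45×10^-4 m = 0.845 mm.

≈ 0.845 mm/yr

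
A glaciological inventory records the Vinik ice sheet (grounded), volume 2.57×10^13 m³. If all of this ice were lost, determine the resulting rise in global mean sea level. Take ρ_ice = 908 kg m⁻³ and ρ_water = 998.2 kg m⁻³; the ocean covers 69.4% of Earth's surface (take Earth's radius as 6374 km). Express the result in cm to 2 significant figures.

≈ 6.6 cm

Vinik: 2.57×10^13 m³ × (908/998.2) = 2.338×10^13 m³ of water.
Spread over 3.54×10^14 m² of ocean, Δh = 2.338×10^13 / 3.54×10^14 = 0.0660 m = 6.6 cm.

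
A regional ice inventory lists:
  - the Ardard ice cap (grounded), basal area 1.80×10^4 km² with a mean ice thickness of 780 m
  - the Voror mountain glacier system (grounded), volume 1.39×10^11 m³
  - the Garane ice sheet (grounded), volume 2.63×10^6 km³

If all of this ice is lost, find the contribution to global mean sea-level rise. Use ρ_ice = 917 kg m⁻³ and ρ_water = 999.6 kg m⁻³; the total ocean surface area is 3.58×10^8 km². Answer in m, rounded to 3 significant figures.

Ardard: ice volume = 1.80×10^4 km² × 780 m = 1.404×10^4 km³; 1.404×10^4 × (917/999.6) = 1.288×10^4 km³ of water.
Voror: 1.39×10^11 m³ × (917/999.6) = 1.275×10^11 m³ of water.
Garane: 2.63×10^6 km³ × (917/999.6) = 2.413×10^6 km³ of water.
Total added water ≈ 2.426×10^15 m³ over 3.58×10^14 m² → Δh = 6.78 m.

≈ 6.78 m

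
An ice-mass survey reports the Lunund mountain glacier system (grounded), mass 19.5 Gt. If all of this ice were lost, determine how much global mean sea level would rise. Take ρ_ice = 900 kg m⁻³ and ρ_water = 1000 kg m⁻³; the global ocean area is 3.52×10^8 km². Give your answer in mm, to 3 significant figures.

Lunund: 19.5 Gt = 1.950×10^13 kg; dividing by ρ_w = 1000 kg m⁻³ gives 1.950×10^10 m³ of water.
Spread over 3.52×10^14 m² of ocean, Δh = 1.950×10^10 / 3.52×10^14 = 5.54×10^-5 m = 0.0554 mm.

≈ 0.0554 mm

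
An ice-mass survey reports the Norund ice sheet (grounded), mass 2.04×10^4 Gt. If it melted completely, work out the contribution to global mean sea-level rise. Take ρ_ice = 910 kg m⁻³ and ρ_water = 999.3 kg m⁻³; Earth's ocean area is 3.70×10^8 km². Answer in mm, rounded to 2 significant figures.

Norund: 2.04×10^4 Gt = 2.040×10^16 kg; dividing by ρ_w = 999.3 kg m⁻³ gives 2.041×10^13 m³ of water.
Spread over 3.70×10^14 m² of ocean, Δh = 2.041×10^13 / 3.70×10^14 = 0.0552 m = 55 mm.

≈ 55 mm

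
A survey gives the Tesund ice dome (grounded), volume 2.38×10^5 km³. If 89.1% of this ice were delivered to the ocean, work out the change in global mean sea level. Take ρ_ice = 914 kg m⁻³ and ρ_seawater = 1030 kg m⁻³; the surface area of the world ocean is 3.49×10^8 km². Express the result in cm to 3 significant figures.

≈ 53.9 cm

Tesund: 0.891 × 2.38×10^5 km³ × (914/1030) = 1.882×10^5 km³ of water.
Spread over 3.49×10^14 m² of ocean, Δh = 1.882×10^14 / 3.49×10^14 = 0.539 m = 53.9 cm.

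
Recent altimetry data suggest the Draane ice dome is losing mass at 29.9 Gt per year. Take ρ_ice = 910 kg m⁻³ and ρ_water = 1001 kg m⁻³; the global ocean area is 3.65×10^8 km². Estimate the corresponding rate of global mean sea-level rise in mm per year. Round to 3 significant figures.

≈ 0.0818 mm/yr

ρ_w = 1001 kg m⁻³. Annual water volume added = 29.9 Gt / ρ_w = 2.990×10^13 kg / 1001 kg m⁻³ = 2.987×10^10 m³.
Δh per year = 2.987×10^10 / 3.65×10^14 = 8.18×10^-5 m = 0.0818 mm.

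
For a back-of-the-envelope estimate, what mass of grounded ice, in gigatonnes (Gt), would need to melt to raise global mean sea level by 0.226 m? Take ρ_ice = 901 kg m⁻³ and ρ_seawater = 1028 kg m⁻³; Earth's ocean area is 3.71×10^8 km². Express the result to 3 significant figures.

Required water volume = Δh × A = 0.226 m × 3.71×10^14 m² = 8.385×10^13 m³.
ρ_w = 1028 kg m⁻³, so the mass of water = 8.385×10^13 m³ × 1028 kg m⁻³ = 8.619×10^16 kg = 8.62×10^4 Gt (and the same mass of ice, by conservation).

≈ 8.62×10^4 Gt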